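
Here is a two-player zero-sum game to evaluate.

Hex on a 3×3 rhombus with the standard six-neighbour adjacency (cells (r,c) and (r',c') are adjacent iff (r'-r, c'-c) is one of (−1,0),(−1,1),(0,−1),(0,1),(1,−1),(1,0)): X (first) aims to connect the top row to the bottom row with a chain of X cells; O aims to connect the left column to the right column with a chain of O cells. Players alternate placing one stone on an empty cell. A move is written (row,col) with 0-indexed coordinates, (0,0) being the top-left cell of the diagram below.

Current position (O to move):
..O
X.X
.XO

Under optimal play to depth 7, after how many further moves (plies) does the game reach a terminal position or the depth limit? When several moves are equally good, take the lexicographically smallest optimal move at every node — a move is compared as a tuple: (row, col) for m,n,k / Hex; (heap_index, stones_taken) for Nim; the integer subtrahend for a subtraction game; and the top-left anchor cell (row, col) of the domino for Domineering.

PV length from [..O/X.X/.XO]: 4 plies

ply 1, O at ..O/X.X/.XO | (0,0)=-1→O.O/X.X/.XO*; (0,1)=-1→.OO/X.X/.XO; (1,1)=-1→..O/XOX/.XO; (2,0)=-1→..O/X.X/OXO
ply 2, X at O.O/X.X/.XO | (0,1)=+1→OXO/X.X/.XO*; (1,1)=-1→O.O/XXX/.XO; (2,0)=-1→O.O/X.X/XXO
ply 3, O at OXO/X.X/.XO | (1,1)=-1→OXO/XOX/.XO*; (2,0)=-1→OXO/X.X/OXO
ply 4, X at OXO/XOX/.XO | (2,0)=+1→OXO/XOX/XXO*
ply 5: OXO/XOX/XXO is terminal -1 (O); from ..O/X.X/.XO depth 7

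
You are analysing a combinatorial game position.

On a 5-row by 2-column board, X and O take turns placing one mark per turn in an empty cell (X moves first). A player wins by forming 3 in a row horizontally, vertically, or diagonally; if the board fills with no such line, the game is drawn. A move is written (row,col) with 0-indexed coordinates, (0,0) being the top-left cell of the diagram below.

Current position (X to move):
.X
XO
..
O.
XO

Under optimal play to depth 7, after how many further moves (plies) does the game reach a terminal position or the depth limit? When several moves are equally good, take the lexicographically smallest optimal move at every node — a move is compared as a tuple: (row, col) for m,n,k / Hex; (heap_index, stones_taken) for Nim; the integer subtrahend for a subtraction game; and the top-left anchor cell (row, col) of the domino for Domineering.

[.X/XO/../O./XO] X move#1: (0,0):+0/XX/XO/../O./XO*, (2,0):+0/.X/XO/X./O./XO, (2,1):+0/.X/XO/.X/O./XO, (3,1):+0/.X/XO/../OX/XO
[XX/XO/../O./XO] O move#2: (2,0):+0/XX/XO/O./O./XO*, (2,1):-1/XX/XO/.O/O./XO, (3,1):-1/XX/XO/../OO/XO
[XX/XO/O./O./XO] X move#3: (2,1):+0/XX/XO/OX/O./XO*, (3,1):+0/XX/XO/O./OX/XO
[XX/XO/OX/O./XO] O move#4: (3,1):+0/XX/XO/OX/OO/XO*
[XX/XO/OX/OO/XO] end (terminal +0, X#5); searched .X/XO/../O./XO to 7

PV length from [.X/XO/../O./XO]: 4 plies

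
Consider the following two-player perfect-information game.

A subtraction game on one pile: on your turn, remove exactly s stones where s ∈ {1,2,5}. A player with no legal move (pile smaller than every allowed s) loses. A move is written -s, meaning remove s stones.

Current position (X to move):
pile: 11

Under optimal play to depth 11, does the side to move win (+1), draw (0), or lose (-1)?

value(11, X) = +1

[11] X move#1: -1:-1/10, -2:+1/9*, -5:+1/6
[9] O move#2: -1:-1/8*, -2:-1/7, -5:-1/4
[8] X move#3: -1:-1/7, -2:+1/6*, -5:+1/3
[6] O move#4: -1:-1/5*, -2:-1/4, -5:-1/1
[5] X move#5: -1:-1/4, -2:+1/3*, -5:+1/0
[3] O move#6: -1:-1/2*, -2:-1/1
[2] X move#7: -1:-1/1, -2:+1/0*
[0] end (terminal -1, O#8); searched 11 to 11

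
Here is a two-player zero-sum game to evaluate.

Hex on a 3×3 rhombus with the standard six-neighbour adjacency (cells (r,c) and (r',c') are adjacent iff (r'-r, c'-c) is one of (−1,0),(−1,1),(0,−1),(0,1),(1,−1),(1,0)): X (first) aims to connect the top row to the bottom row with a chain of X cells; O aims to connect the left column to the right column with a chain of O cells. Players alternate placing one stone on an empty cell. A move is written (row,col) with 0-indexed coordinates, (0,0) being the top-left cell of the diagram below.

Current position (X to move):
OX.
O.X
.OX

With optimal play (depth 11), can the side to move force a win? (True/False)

[OX./O.X/.OX] X move#1: (0,2):+1/OXX/O.X/.OX*, (1,1):+1/OX./OXX/.OX, (2,0):+1/OX./O.X/XOX
[OXX/O.X/.OX] end (terminal -1, O#2); searched OX./O.X/.OX to 11

X winning at [OX./O.X/.OX]: True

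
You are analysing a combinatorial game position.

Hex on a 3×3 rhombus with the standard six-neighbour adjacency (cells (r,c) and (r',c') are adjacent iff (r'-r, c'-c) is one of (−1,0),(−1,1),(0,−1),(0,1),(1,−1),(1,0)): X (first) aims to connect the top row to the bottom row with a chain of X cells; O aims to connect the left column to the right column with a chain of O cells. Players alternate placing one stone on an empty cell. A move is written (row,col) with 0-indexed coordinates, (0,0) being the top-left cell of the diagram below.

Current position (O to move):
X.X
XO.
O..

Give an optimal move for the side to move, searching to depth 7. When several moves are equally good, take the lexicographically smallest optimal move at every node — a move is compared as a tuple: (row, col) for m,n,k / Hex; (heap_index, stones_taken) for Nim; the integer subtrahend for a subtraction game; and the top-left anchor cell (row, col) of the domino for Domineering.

ply 1, O at X.X/XO./O.. | (0,1)=-1→XOX/XO./O..; (1,2)=+1→X.X/XOO/O..*; (2,1)=+1→X.X/XO./OO.; (2,2)=+1→X.X/XO./O.O
ply 2: X.X/XOO/O.. is terminal -1 (X); from X.X/XO./O.. depth 7

O's best at [X.X/XO./O..]: (1,2)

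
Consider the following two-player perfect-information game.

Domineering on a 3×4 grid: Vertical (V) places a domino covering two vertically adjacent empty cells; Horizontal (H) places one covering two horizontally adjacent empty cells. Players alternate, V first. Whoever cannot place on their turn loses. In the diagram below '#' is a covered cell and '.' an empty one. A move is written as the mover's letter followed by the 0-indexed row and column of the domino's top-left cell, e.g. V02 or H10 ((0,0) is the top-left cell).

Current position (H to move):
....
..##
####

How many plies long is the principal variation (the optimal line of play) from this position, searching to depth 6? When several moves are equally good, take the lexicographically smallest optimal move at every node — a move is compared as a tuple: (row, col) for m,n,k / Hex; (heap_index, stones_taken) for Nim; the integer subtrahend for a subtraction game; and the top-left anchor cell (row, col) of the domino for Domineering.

[..../..##/####] H move#1: H00:+1/##../..##/####*, H01:-1/.##./..##/####, H02:-1/..##/..##/####, H10:+1/..../####/####
[##../..##/####] end (terminal -1, V#2); searched ..../..##/#### to 6

PV length from [..../..##/####]: 1 ply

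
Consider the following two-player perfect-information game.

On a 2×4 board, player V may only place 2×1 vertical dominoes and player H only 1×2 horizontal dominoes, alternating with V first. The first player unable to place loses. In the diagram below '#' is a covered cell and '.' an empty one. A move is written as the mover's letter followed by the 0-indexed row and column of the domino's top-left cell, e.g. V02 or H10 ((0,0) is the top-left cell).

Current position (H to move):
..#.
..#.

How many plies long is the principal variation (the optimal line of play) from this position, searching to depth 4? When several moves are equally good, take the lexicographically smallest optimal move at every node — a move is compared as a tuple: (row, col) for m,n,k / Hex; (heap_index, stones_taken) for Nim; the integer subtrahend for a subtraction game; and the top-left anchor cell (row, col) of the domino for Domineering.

PV length from [..#./..#.]: 3 plies

[..#./..#.] H move#1: H00:+1/###./..#.*, H10:+1/..#./###.
[###./..#.] V move#2: V03:-1/####/..##*
[####/..##] H move#3: H10:+1/####/####*
[####/####] end (terminal -1, V#4); searched ..#./..#. to 4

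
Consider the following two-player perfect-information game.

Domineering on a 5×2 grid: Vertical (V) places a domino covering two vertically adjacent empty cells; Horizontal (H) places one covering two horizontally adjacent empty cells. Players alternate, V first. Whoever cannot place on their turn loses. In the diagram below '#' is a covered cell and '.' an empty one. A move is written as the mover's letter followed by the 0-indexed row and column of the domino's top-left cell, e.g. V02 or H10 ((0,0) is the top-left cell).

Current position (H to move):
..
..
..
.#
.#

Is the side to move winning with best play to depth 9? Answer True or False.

H winning at [../../../.#/.#]: True

p1 H@[../../../.#/.#]: H00[##/../../.#/.#]-1 H10[../##/../.#/.#]+1* H20[../../##/.#/.#]-1
p2 V@[../##/../.#/.#]: V20[../##/#./##/.#]-1* V30[../##/../##/##]-1
p3 H@[../##/#./##/.#]: H00[##/##/#./##/.#]+1*
p4 V@[##/##/#./##/.#] terminal -1; root [../../../.#/.#] d9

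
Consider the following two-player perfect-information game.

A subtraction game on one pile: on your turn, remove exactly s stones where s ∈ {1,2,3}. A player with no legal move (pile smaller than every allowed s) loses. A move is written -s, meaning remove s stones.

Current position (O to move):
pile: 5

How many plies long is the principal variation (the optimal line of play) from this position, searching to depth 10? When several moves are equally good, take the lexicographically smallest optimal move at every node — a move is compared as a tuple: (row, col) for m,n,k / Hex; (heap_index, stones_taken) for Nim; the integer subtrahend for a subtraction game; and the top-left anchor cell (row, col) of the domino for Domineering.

PV length from [5]: 3 plies

p1 O@[5]: -1[4]+1* -2[3]-1 -3[2]-1
p2 X@[4]: -1[3]-1* -2[2]-1 -3[1]-1
p3 O@[3]: -1[2]-1 -2[1]-1 -3[0]+1*
p4 X@[0] terminal -1; root [5] d10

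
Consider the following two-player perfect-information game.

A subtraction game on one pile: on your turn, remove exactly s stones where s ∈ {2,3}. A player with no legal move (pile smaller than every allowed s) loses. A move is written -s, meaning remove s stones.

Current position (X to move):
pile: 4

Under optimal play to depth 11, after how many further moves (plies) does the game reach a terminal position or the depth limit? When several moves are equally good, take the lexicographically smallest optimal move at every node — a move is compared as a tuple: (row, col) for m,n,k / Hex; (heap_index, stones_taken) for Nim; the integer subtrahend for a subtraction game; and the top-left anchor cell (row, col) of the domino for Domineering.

[4] X move#1: -2:-1/2, -3:+1/1*
[1] end (terminal -1, O#2); searched 4 to 11

PV length from [4]: 1 ply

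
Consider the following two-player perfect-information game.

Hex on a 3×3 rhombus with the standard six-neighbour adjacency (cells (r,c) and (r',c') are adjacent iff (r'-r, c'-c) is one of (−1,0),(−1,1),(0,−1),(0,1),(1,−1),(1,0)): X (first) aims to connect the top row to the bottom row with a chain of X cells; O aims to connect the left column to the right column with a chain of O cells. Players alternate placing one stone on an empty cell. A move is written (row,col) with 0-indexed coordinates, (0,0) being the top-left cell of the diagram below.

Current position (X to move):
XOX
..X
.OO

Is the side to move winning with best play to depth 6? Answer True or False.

p1 X@[XOX/..X/.OO]: (1,0)[XOX/X.X/.OO]-1 (1,1)[XOX/.XX/.OO]-1 (2,0)[XOX/..X/XOO]+1*
p2 O@[XOX/..X/XOO]: (1,0)[XOX/O.X/XOO]-1* (1,1)[XOX/.OX/XOO]-1
p3 X@[XOX/O.X/XOO]: (1,1)[XOX/OXX/XOO]+1*
p4 O@[XOX/OXX/XOO] terminal -1; root [XOX/..X/.OO] d6

X winning at [XOX/..X/.OO]: True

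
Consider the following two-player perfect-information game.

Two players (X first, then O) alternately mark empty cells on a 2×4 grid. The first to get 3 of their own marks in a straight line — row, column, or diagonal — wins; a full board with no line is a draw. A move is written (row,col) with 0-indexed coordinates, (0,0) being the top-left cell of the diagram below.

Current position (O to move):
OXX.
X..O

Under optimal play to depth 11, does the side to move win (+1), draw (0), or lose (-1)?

[OXX./X..O] O move#1: (0,3):+0/OXXO/X..O*, (1,1):-1/OXX./XO.O, (1,2):-1/OXX./X.OO
[OXXO/X..O] X move#2: (1,1):+0/OXXO/XX.O*, (1,2):+0/OXXO/X.XO
[OXXO/XX.O] O move#3: (1,2):+0/OXXO/XXOO*
[OXXO/XXOO] end (terminal +0, X#4); searched OXX./X..O to 11

value(OXX./X..O, O) = 0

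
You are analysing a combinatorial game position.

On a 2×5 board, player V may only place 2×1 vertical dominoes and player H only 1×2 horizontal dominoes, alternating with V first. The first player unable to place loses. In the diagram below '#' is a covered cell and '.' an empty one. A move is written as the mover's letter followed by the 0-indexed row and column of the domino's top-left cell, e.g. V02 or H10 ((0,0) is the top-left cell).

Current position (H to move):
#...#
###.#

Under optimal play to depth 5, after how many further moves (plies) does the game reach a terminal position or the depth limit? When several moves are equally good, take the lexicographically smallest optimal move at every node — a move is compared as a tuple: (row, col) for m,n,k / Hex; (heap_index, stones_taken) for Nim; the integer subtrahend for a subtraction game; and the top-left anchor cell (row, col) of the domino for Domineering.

[#...#/###.#] H move#1: H01:-1/###.#/###.#, H02:+1/#.###/###.#*
[#.###/###.#] end (terminal -1, V#2); searched #...#/###.# to 5

PV length from [#...#/###.#]: 1 ply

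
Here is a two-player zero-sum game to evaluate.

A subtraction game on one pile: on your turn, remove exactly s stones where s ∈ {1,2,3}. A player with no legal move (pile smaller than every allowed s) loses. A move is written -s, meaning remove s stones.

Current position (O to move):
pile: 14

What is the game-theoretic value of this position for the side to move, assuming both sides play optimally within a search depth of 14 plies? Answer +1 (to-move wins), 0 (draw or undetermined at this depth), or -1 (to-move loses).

p1 O@[14]: -1[13]-1 -2[12]+1* -3[11]-1
p2 X@[12]: -1[11]-1* -2[10]-1 -3[9]-1
p3 O@[11]: -1[10]-1 -2[9]-1 -3[8]+1*
p4 X@[8]: -1[7]-1* -2[6]-1 -3[5]-1
p5 O@[7]: -1[6]-1 -2[5]-1 -3[4]+1*
p6 X@[4]: -1[3]-1* -2[2]-1 -3[1]-1
p7 O@[3]: -1[2]-1 -2[1]-1 -3[0]+1*
p8 X@[0] terminal -1; root [14] d14

value(14, O) = +1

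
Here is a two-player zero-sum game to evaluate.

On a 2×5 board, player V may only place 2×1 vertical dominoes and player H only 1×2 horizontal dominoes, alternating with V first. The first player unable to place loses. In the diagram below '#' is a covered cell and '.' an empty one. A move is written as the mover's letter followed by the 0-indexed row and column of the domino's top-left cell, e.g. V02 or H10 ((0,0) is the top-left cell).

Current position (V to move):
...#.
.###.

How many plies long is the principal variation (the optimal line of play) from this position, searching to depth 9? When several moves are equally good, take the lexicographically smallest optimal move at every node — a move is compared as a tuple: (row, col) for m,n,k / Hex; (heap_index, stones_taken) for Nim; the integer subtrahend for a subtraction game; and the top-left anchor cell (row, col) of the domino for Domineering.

PV length from [...#./.###.]: 3 plies

ply 1, V at ...#./.###. | V00=+1→#..#./####.*; V04=-1→...##/.####
ply 2, H at #..#./####. | H01=-1→####./####.*
ply 3, V at ####./####. | V04=+1→#####/#####*
ply 4: #####/##### is terminal -1 (H); from ...#./.###. depth 9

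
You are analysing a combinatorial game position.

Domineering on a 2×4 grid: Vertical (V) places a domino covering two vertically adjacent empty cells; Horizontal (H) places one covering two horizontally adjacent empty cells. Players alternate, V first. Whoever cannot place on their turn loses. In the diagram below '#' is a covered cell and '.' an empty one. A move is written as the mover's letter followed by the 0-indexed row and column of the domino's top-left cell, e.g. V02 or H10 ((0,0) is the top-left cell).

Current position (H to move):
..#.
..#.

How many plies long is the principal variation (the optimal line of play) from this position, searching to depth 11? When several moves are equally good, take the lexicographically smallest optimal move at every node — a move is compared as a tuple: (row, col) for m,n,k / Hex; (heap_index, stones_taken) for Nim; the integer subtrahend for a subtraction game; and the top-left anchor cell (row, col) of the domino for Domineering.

[..#./..#.] H move#1: H00:+1/###./..#.*, H10:+1/..#./###.
[###./..#.] V move#2: V03:-1/####/..##*
[####/..##] H move#3: H10:+1/####/####*
[####/####] end (terminal -1, V#4); searched ..#./..#. to 11

PV length from [..#./..#.]: 3 plies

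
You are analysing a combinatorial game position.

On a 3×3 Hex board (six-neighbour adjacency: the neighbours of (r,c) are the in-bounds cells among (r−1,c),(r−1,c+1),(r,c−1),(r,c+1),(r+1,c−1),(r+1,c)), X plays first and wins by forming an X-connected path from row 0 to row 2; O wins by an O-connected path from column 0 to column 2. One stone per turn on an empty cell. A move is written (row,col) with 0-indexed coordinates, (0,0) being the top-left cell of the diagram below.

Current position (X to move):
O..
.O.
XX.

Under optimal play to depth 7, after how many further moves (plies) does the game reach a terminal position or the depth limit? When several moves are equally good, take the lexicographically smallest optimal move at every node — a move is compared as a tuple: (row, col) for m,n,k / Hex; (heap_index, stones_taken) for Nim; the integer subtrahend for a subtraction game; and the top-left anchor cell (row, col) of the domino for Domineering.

PV length from [O../.O./XX.]: 4 plies

ply 1, X at O../.O./XX. | (0,1)=-1→OX./.O./XX.*; (0,2)=-1→O.X/.O./XX.; (1,0)=-1→O../XO./XX.; (1,2)=-1→O../.OX/XX.; (2,2)=-1→O../.O./XXX
ply 2, O at OX./.O./XX. | (0,2)=-1→OXO/.O./XX.; (1,0)=+1→OX./OO./XX.*; (1,2)=-1→OX./.OO/XX.; (2,2)=-1→OX./.O./XXO
ply 3, X at OX./OO./XX. | (0,2)=-1→OXX/OO./XX.*; (1,2)=-1→OX./OOX/XX.; (2,2)=-1→OX./OO./XXX
ply 4, O at OXX/OO./XX. | (1,2)=+1→OXX/OOO/XX.*; (2,2)=-1→OXX/OO./XXO
ply 5: OXX/OOO/XX. is terminal -1 (X); from O../.O./XX. depth 7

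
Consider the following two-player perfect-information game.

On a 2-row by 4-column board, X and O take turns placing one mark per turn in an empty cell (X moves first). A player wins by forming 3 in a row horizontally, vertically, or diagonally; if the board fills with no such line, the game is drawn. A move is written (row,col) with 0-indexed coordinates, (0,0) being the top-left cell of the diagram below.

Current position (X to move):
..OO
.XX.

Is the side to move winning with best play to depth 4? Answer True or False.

[..OO/.XX.] X move#1: (0,0):-1/X.OO/.XX., (0,1):+1/.XOO/.XX.*, (1,0):+1/..OO/XXX., (1,3):+1/..OO/.XXX
[.XOO/.XX.] O move#2: (0,0):-1/OXOO/.XX.*, (1,0):-1/.XOO/OXX., (1,3):-1/.XOO/.XXO
[OXOO/.XX.] X move#3: (1,0):+1/OXOO/XXX.*, (1,3):+1/OXOO/.XXX
[OXOO/XXX.] end (terminal -1, O#4); searched ..OO/.XX. to 4

X winning at [..OO/.XX.]: True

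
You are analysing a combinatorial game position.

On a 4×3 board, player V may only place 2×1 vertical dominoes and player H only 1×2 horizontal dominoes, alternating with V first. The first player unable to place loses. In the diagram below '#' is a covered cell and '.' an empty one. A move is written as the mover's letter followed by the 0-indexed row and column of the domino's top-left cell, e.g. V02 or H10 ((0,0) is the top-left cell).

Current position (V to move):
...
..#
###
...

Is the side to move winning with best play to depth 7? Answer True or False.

[.../..#/###/...] V move#1: V00:-1/#../#.#/###/..., V01:+1/.#./.##/###/...*
[.#./.##/###/...] H move#2: H30:-1/.#./.##/###/##.*, H31:-1/.#./.##/###/.##
[.#./.##/###/##.] V move#3: V00:+1/##./###/###/##.*
[##./###/###/##.] end (terminal -1, H#4); searched .../..#/###/... to 7

V winning at [.../..#/###/...]: True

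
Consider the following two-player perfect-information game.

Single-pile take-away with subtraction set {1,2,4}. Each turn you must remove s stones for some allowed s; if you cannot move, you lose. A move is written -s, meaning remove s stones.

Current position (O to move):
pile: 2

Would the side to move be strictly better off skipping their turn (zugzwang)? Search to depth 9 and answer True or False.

zugzwang(2, O) = False

[2] O move#1: -1:-1/1, -2:+1/0*
[0] end (terminal -1, X#2); searched 2 to 9
suppose O passes — search the same position with X to move:
pass> [2] X move#1: -1:-1/1, -2:+1/0*
pass> [0] end (terminal -1, O#2); searched 2 to 9
for O: play +1, pass -1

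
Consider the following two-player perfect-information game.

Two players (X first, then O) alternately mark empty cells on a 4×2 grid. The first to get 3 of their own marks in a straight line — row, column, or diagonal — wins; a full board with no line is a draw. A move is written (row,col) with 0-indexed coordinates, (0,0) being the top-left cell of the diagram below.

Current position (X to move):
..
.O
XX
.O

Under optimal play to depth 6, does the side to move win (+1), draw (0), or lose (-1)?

p1 X@[../.O/XX/.O]: (0,0)[X./.O/XX/.O]+0 (0,1)[.X/.O/XX/.O]+0 (1,0)[../XO/XX/.O]+1* (3,0)[../.O/XX/XO]+0
p2 O@[../XO/XX/.O]: (0,0)[O./XO/XX/.O]-1* (0,1)[.O/XO/XX/.O]-1 (3,0)[../XO/XX/OO]-1
p3 X@[O./XO/XX/.O]: (0,1)[OX/XO/XX/.O]+0 (3,0)[O./XO/XX/XO]+1*
p4 O@[O./XO/XX/XO] terminal -1; root [../.O/XX/.O] d6

value(../.O/XX/.O, X) = +1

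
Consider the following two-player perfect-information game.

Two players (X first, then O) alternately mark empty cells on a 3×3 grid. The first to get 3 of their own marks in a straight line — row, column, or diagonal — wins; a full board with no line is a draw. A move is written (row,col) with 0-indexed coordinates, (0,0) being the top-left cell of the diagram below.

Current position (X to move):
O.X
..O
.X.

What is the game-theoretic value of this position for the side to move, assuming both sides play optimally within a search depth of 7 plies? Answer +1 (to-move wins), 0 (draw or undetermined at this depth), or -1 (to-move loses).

value(O.X/..O/.X., X) = +1

[O.X/..O/.X.] X move#1: (0,1):-1/OXX/..O/.X., (1,0):+0/O.X/X.O/.X., (1,1):+1/O.X/.XO/.X.*, (2,0):+1/O.X/..O/XX., (2,2):+0/O.X/..O/.XX
[O.X/.XO/.X.] O move#2: (0,1):-1/OOX/.XO/.X.*, (1,0):-1/O.X/OXO/.X., (2,0):-1/O.X/.XO/OX., (2,2):-1/O.X/.XO/.XO
[OOX/.XO/.X.] X move#3: (1,0):+0/OOX/XXO/.X., (2,0):+1/OOX/.XO/XX.*, (2,2):+0/OOX/.XO/.XX
[OOX/.XO/XX.] end (terminal -1, O#4); searched O.X/..O/.X. to 7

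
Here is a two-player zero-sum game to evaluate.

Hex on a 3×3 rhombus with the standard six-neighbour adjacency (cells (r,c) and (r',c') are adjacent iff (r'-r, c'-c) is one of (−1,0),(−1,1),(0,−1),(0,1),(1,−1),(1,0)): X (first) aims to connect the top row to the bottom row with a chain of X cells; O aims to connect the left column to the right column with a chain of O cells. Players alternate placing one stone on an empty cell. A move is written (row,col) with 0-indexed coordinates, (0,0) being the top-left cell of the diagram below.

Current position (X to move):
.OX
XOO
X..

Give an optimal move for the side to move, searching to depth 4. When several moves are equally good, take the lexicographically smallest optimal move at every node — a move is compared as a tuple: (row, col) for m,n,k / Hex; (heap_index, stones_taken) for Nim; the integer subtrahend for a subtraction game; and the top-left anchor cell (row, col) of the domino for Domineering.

p1 X@[.OX/XOO/X..]: (0,0)[XOX/XOO/X..]+1* (2,1)[.OX/XOO/XX.]-1 (2,2)[.OX/XOO/X.X]-1
p2 O@[XOX/XOO/X..] terminal -1; root [.OX/XOO/X..] d4

X's best at [.OX/XOO/X..]: (0,0)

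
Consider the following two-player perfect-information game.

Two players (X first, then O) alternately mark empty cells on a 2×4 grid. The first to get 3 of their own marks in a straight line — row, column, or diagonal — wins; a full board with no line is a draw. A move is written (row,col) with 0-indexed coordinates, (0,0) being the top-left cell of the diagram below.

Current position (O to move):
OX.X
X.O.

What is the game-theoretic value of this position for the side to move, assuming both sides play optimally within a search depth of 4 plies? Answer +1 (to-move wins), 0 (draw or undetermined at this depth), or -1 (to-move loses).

p1 O@[OX.X/X.O.]: (0,2)[OXOX/X.O.]+0* (1,1)[OX.X/XOO.]-1 (1,3)[OX.X/X.OO]-1
p2 X@[OXOX/X.O.]: (1,1)[OXOX/XXO.]+0* (1,3)[OXOX/X.OX]+0
p3 O@[OXOX/XXO.]: (1,3)[OXOX/XXOO]+0*
p4 X@[OXOX/XXOO] terminal +0; root [OX.X/X.O.] d4

value(OX.X/X.O., O) = 0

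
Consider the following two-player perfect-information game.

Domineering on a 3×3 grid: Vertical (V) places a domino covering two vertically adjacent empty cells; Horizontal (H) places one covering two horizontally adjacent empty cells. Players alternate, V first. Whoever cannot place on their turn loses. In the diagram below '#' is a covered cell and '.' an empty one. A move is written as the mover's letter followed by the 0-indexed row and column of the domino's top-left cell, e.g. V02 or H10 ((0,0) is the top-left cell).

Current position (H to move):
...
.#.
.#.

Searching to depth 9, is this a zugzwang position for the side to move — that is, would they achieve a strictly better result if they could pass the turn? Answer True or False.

zugzwang(.../.#./.#., H) = False

ply 1, H at .../.#./.#. | H00=-1→##./.#./.#.*; H01=-1→.##/.#./.#.
ply 2, V at ##./.#./.#. | V02=+1→###/.##/.#.*; V10=+1→##./##./##.; V12=+1→##./.##/.##
ply 3: ###/.##/.#. is terminal -1 (H); from .../.#./.#. depth 9
if H skipped the turn, V would face:
~ ply 1, V at .../.#./.#. | V00=+1→#../##./.#.*; V02=+1→..#/.##/.#.; V10=+1→.../##./##.; V12=+1→.../.##/.##
~ ply 2, H at #../##./.#. | H01=-1→###/##./.#.*
~ ply 3, V at ###/##./.#. | V12=+1→###/###/.##*
~ ply 4: ###/###/.## is terminal -1 (H); from .../.#./.#. depth 9
compare (H): move=-1 vs pass=-1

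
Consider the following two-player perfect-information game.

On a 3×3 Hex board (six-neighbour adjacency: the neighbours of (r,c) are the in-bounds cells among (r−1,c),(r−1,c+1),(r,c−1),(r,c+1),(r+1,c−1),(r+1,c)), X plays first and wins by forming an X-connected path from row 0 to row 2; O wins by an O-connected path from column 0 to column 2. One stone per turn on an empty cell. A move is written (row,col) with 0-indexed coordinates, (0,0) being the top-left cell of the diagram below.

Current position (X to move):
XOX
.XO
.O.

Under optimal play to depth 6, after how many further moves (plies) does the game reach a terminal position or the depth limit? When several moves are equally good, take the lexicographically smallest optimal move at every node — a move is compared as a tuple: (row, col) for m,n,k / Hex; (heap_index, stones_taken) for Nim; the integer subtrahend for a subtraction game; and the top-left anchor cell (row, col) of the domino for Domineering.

PV length from [XOX/.XO/.O.]: 1 ply

[XOX/.XO/.O.] X move#1: (1,0):-1/XOX/XXO/.O., (2,0):+1/XOX/.XO/XO.*, (2,2):-1/XOX/.XO/.OX
[XOX/.XO/XO.] end (terminal -1, O#2); searched XOX/.XO/.O. to 6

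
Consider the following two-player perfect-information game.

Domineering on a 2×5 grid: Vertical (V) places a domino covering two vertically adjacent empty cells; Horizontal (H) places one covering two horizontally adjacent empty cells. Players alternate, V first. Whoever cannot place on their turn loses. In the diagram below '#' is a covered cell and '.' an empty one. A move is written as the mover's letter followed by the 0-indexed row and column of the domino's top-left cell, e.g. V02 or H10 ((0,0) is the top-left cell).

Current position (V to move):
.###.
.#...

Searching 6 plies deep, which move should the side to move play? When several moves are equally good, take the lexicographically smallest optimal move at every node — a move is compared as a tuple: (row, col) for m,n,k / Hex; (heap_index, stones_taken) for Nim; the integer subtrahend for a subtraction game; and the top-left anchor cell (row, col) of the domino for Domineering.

[.###./.#...] V move#1: V00:-1/####./##..., V04:+1/.####/.#..#*
[.####/.#..#] H move#2: H12:-1/.####/.####*
[.####/.####] V move#3: V00:+1/#####/#####*
[#####/#####] end (terminal -1, H#4); searched .###./.#... to 6

V's best at [.###./.#...]: V04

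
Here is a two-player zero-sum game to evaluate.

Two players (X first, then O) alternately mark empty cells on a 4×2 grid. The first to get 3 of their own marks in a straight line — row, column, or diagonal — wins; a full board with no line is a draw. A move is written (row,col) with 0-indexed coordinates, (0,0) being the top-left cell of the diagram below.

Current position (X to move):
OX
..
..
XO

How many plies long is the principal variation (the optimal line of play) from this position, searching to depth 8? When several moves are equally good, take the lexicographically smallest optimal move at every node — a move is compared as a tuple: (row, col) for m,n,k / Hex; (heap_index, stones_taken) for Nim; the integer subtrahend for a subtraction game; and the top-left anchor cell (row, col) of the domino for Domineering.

p1 X@[OX/../../XO]: (1,0)[OX/X./../XO]+0* (1,1)[OX/.X/../XO]+0 (2,0)[OX/../X./XO]+0 (2,1)[OX/../.X/XO]+0
p2 O@[OX/X./../XO]: (1,1)[OX/XO/../XO]-1 (2,0)[OX/X./O./XO]+0* (2,1)[OX/X./.O/XO]-1
p3 X@[OX/X./O./XO]: (1,1)[OX/XX/O./XO]+0* (2,1)[OX/X./OX/XO]+0
p4 O@[OX/XX/O./XO]: (2,1)[OX/XX/OO/XO]+0*
p5 X@[OX/XX/OO/XO] terminal +0; root [OX/../../XO] d8

PV length from [OX/../../XO]: 4 plies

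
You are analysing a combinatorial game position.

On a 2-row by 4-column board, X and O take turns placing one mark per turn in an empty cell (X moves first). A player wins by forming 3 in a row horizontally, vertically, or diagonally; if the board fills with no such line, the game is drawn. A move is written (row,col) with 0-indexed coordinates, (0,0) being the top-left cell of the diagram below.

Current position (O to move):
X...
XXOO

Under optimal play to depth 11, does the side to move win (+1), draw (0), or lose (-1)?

p1 O@[X.../XXOO]: (0,1)[XO../XXOO]+0* (0,2)[X.O./XXOO]+0 (0,3)[X..O/XXOO]+0
p2 X@[XO../XXOO]: (0,2)[XOX./XXOO]+0* (0,3)[XO.X/XXOO]+0
p3 O@[XOX./XXOO]: (0,3)[XOXO/XXOO]+0*
p4 X@[XOXO/XXOO] terminal +0; root [X.../XXOO] d11

value(X.../XXOO, O) = 0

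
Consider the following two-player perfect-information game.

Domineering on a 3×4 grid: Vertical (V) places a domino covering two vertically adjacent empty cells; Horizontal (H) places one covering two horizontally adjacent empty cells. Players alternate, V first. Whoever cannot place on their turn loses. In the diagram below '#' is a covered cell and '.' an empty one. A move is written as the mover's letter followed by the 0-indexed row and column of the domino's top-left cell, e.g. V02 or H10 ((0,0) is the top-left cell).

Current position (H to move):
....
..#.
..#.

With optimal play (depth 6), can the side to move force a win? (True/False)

[..../..#./..#.] H move#1: H00:-1/##../..#./..#., H01:-1/.##./..#./..#., H02:-1/..##/..#./..#., H10:+1/..../###./..#.*, H20:-1/..../..#./###.
[..../###./..#.] V move#2: V03:-1/...#/####/..#.*, V13:-1/..../####/..##
[...#/####/..#.] H move#3: H00:+1/##.#/####/..#.*, H01:+1/.###/####/..#., H20:+1/...#/####/###.
[##.#/####/..#.] end (terminal -1, V#4); searched ..../..#./..#. to 6

H winning at [..../..#./..#.]: True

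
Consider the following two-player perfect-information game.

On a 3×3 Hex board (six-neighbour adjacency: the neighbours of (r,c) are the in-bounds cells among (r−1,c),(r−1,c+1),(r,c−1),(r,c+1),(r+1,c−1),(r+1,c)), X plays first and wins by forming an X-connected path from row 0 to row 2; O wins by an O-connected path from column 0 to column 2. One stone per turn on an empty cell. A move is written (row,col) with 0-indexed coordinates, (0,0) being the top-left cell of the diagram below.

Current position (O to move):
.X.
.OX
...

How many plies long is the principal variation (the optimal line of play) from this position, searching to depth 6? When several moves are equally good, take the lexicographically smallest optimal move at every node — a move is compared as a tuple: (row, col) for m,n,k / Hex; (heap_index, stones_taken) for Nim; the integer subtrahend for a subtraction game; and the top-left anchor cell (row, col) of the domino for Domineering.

ply 1, O at .X./.OX/... | (0,0)=-1→OX./.OX/...; (0,2)=+1→.XO/.OX/...*; (1,0)=-1→.X./OOX/...; (2,0)=-1→.X./.OX/O..; (2,1)=+1→.X./.OX/.O.; (2,2)=+1→.X./.OX/..O
ply 2, X at .XO/.OX/... | (0,0)=-1→XXO/.OX/...*; (1,0)=-1→.XO/XOX/...; (2,0)=-1→.XO/.OX/X..; (2,1)=-1→.XO/.OX/.X.; (2,2)=-1→.XO/.OX/..X
ply 3, O at XXO/.OX/... | (1,0)=+1→XXO/OOX/...*; (2,0)=+1→XXO/.OX/O..; (2,1)=+1→XXO/.OX/.O.; (2,2)=+1→XXO/.OX/..O
ply 4: XXO/OOX/... is terminal -1 (X); from .X./.OX/... depth 6

PV length from [.X./.OX/...]: 3 plies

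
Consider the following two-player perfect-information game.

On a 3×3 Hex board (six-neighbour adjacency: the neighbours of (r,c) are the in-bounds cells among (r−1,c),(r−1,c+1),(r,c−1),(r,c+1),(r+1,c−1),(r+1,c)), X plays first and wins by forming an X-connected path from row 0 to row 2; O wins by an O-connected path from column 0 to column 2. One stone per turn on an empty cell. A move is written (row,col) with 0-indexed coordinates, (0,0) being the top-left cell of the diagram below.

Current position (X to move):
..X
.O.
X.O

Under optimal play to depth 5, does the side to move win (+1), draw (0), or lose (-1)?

value(..X/.O./X.O, X) = +1

[..X/.O./X.O] X move#1: (0,0):-1/X.X/.O./X.O, (0,1):-1/.XX/.O./X.O, (1,0):+1/..X/XO./X.O*, (1,2):+1/..X/.OX/X.O, (2,1):+1/..X/.O./XXO
[..X/XO./X.O] O move#2: (0,0):-1/O.X/XO./X.O*, (0,1):-1/.OX/XO./X.O, (1,2):-1/..X/XOO/X.O, (2,1):-1/..X/XO./XOO
[O.X/XO./X.O] X move#3: (0,1):+1/OXX/XO./X.O*, (1,2):+1/O.X/XOX/X.O, (2,1):+1/O.X/XO./XXO
[OXX/XO./X.O] end (terminal -1, O#4); searched ..X/.O./X.O to 5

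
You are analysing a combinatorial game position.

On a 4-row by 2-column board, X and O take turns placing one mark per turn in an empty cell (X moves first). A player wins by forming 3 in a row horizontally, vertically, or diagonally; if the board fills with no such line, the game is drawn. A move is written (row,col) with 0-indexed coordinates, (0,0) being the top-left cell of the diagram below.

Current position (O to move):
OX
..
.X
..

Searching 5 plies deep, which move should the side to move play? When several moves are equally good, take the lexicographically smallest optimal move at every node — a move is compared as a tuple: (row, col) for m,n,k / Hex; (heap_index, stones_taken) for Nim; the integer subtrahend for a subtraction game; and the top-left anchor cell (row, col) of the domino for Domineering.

ply 1, O at OX/../.X/.. | (1,0)=-1→OX/O./.X/..; (1,1)=+0→OX/.O/.X/..*; (2,0)=-1→OX/../OX/..; (3,0)=-1→OX/../.X/O.; (3,1)=-1→OX/../.X/.O
ply 2, X at OX/.O/.X/.. | (1,0)=+0→OX/XO/.X/..*; (2,0)=+0→OX/.O/XX/..; (3,0)=+0→OX/.O/.X/X.; (3,1)=+0→OX/.O/.X/.X
ply 3, O at OX/XO/.X/.. | (2,0)=+0→OX/XO/OX/..*; (3,0)=+0→OX/XO/.X/O.; (3,1)=+0→OX/XO/.X/.O
ply 4, X at OX/XO/OX/.. | (3,0)=+0→OX/XO/OX/X.*; (3,1)=+0→OX/XO/OX/.X
ply 5, O at OX/XO/OX/X. | (3,1)=+0→OX/XO/OX/XO*
ply 6: OX/XO/OX/XO is terminal +0 (X); from OX/../.X/.. depth 5

O's best at [OX/../.X/..]: (1,1)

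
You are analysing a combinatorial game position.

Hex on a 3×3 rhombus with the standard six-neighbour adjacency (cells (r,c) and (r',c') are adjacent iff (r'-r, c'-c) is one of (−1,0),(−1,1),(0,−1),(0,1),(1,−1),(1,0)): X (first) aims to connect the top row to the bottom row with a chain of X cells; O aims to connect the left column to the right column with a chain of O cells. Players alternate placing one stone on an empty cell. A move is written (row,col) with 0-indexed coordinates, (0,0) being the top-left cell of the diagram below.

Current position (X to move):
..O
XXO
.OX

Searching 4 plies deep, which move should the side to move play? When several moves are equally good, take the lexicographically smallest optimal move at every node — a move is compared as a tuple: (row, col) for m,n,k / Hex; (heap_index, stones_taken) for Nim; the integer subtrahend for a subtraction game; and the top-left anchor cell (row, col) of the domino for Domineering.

[..O/XXO/.OX] X move#1: (0,0):-1/X.O/XXO/.OX, (0,1):-1/.XO/XXO/.OX, (2,0):+1/..O/XXO/XOX*
[..O/XXO/XOX] O move#2: (0,0):-1/O.O/XXO/XOX*, (0,1):-1/.OO/XXO/XOX
[O.O/XXO/XOX] X move#3: (0,1):+1/OXO/XXO/XOX*
[OXO/XXO/XOX] end (terminal -1, O#4); searched ..O/XXO/.OX to 4

X's best at [..O/XXO/.OX]: (2,0)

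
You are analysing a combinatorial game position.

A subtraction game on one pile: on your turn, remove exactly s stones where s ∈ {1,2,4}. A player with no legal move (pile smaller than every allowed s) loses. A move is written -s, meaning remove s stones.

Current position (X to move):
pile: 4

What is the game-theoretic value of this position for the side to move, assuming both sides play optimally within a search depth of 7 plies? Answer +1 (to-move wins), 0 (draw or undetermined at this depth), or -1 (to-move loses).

ply 1, X at 4 | -1=+1→3*; -2=-1→2; -4=+1→0
ply 2, O at 3 | -1=-1→2*; -2=-1→1
ply 3, X at 2 | -1=-1→1; -2=+1→0*
ply 4: 0 is terminal -1 (O); from 4 depth 7

value(4, X) = +1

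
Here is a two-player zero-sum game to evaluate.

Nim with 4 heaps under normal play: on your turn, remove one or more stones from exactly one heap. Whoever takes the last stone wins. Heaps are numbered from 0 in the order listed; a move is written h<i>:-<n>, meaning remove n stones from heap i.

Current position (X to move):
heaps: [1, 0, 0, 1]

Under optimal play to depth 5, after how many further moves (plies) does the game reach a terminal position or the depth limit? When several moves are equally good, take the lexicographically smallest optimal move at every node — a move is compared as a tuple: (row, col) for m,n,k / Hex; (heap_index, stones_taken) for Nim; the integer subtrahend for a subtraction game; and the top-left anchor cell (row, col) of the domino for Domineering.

[(1,0,0,1)] X move#1: h0:-1:-1/(0,0,0,1)*, h3:-1:-1/(1,0,0,0)
[(0,0,0,1)] O move#2: h3:-1:+1/(0,0,0,0)*
[(0,0,0,0)] end (terminal -1, X#3); searched (1,0,0,1) to 5

PV length from [(1,0,0,1)]: 2 plies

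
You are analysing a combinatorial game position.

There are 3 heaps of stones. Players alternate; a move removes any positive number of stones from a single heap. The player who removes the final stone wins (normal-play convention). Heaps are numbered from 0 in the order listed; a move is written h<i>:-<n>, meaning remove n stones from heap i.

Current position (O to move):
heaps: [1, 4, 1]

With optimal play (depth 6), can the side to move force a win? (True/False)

[(1,4,1)] O move#1: h0:-1:-1/(0,4,1), h1:-1:-1/(1,3,1), h1:-2:-1/(1,2,1), h1:-3:-1/(1,1,1), h1:-4:+1/(1,0,1)*, h2:-1:-1/(1,4,0)
[(1,0,1)] X move#2: h0:-1:-1/(0,0,1)*, h2:-1:-1/(1,0,0)
[(0,0,1)] O move#3: h2:-1:+1/(0,0,0)*
[(0,0,0)] end (terminal -1, X#4); searched (1,4,1) to 6

O winning at [(1,4,1)]: True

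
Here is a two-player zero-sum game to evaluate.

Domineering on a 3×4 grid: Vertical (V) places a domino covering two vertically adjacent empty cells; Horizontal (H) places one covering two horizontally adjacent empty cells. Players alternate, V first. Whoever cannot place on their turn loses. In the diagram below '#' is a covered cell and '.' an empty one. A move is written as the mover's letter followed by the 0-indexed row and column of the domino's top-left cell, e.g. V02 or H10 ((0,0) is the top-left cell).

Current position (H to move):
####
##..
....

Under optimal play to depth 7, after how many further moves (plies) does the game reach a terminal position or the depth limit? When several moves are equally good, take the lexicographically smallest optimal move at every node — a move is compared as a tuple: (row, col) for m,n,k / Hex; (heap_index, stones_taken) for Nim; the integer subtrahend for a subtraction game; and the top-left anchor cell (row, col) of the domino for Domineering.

PV length from [####/##../....]: 1 ply

p1 H@[####/##../....]: H12[####/####/....]+1* H20[####/##../##..]-1 H21[####/##../.##.]-1 H22[####/##../..##]+1
p2 V@[####/####/....] terminal -1; root [####/##../....] d7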